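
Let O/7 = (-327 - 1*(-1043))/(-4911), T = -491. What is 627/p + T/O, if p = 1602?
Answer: 644341121/1338204 ≈ 481.50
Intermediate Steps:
O = -5012/4911 (O = 7*((-327 - 1*(-1043))/(-4911)) = 7*((-327 + 1043)*(-1/4911)) = 7*(716*(-1/4911)) = 7*(-716/4911) = -5012/4911 ≈ -1.0206)
627/p + T/O = 627/1602 - 491/(-5012/4911) = 627*(1/1602) - 491*(-4911/5012) = 209/534 + 2411301/5012 = 644341121/1338204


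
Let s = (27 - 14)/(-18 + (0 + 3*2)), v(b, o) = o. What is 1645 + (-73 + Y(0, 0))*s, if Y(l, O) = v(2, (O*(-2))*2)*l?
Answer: 20689/12 ≈ 1724.1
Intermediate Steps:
Y(l, O) = -4*O*l (Y(l, O) = ((O*(-2))*2)*l = (-2*O*2)*l = (-4*O)*l = -4*O*l)
s = -13/12 (s = 13/(-18 + (0 + 6)) = 13/(-18 + 6) = 13/(-12) = 13*(-1/12) = -13/12 ≈ -1.0833)
1645 + (-73 + Y(0, 0))*s = 1645 + (-73 - 4*0*0)*(-13/12) = 1645 + (-73 + 0)*(-13/12) = 1645 - 73*(-13/12) = 1645 + 949/12 = 20689/12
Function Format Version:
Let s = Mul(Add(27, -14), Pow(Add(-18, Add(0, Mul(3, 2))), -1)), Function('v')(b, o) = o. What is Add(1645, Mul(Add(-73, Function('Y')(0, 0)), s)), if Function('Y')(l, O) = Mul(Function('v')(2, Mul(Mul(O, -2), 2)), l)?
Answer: Rational(20689, 12) ≈ 1724.1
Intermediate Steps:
Function('Y')(l, O) = Mul(-4, O, l) (Function('Y')(l, O) = Mul(Mul(Mul(O, -2), 2), l) = Mul(Mul(Mul(-2, O), 2), l) = Mul(Mul(-4, O), l) = Mul(-4, O, l))
s = Rational(-13, 12) (s = Mul(13, Pow(Add(-18, Add(0, 6)), -1)) = Mul(13, Pow(Add(-18, 6), -1)) = Mul(13, Pow(-12, -1)) = Mul(13, Rational(-1, 12)) = Rational(-13, 12) ≈ -1.0833)
Add(1645, Mul(Add(-73, Function('Y')(0, 0)), s)) = Add(1645, Mul(Add(-73, Mul(-4, 0, 0)), Rational(-13, 12))) = Add(1645, Mul(Add(-73, 0), Rational(-13, 12))) = Add(1645, Mul(-73, Rational(-13, 12))) = Add(1645, Rational(949, 12)) = Rational(20689, 12)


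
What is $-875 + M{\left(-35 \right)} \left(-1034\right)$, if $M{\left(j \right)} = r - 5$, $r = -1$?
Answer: $5329$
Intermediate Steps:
$M{\left(j \right)} = -6$ ($M{\left(j \right)} = -1 - 5 = -6$)
$-875 + M{\left(-35 \right)} \left(-1034\right) = -875 - -6204 = -875 + 6204 = 5329$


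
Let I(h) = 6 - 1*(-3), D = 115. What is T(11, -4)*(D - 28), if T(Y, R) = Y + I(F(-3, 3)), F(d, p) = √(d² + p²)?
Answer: 1740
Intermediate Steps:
I(h) = 9 (I(h) = 6 + 3 = 9)
T(Y, R) = 9 + Y (T(Y, R) = Y + 9 = 9 + Y)
T(11, -4)*(D - 28) = (9 + 11)*(115 - 28) = 20*87 = 1740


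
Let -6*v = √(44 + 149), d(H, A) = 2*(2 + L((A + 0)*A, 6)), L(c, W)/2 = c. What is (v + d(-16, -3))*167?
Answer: 6680 - 167*√193/6 ≈ 6293.3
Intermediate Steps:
L(c, W) = 2*c
d(H, A) = 4 + 4*A² (d(H, A) = 2*(2 + 2*((A + 0)*A)) = 2*(2 + 2*(A*A)) = 2*(2 + 2*A²) = 4 + 4*A²)
v = -√193/6 (v = -√(44 + 149)/6 = -√193/6 ≈ -2.3154)
(v + d(-16, -3))*167 = (-√193/6 + (4 + 4*(-3)²))*167 = (-√193/6 + (4 + 4*9))*167 = (-√193/6 + (4 + 36))*167 = (-√193/6 + 40)*167 = (40 - √193/6)*167 = 6680 - 167*√193/6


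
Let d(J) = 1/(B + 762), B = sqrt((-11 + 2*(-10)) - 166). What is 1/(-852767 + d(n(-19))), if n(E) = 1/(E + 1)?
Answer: (-sqrt(197) + 762*I)/(-649808453*I + 852767*sqrt(197)) ≈ -1.1727e-6 + 2.7756e-17*I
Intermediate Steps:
B = I*sqrt(197) (B = sqrt((-11 - 20) - 166) = sqrt(-31 - 166) = sqrt(-197) = I*sqrt(197) ≈ 14.036*I)
n(E) = 1/(1 + E)
d(J) = 1/(762 + I*sqrt(197)) (d(J) = 1/(I*sqrt(197) + 762) = 1/(762 + I*sqrt(197)))
1/(-852767 + d(n(-19))) = 1/(-852767 + (762/580841 - I*sqrt(197)/580841)) = 1/(-495322036285/580841 - I*sqrt(197)/580841)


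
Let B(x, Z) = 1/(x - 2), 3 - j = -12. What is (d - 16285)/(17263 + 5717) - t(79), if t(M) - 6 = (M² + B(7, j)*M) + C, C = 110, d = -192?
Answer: -146463421/22980 ≈ -6373.5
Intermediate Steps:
j = 15 (j = 3 - 1*(-12) = 3 + 12 = 15)
B(x, Z) = 1/(-2 + x)
t(M) = 116 + M² + M/5 (t(M) = 6 + ((M² + M/(-2 + 7)) + 110) = 6 + ((M² + M/5) + 110) = 6 + (110 + M² + M/5) = 116 + M² + M/5)
(d - 16285)/(17263 + 5717) - t(79) = (-192 - 16285)/(17263 + 5717) - (116 + 79² + (⅕)*79) = -16477/22980 - (116 + 6241 + 79/5) = -16477*1/22980 - 1*31864/5 = -16477/22980 - 31864/5 = -146463421/22980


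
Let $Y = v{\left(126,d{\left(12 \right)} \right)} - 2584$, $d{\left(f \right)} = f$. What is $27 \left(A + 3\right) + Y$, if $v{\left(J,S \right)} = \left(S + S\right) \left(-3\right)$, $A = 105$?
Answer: $260$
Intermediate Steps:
$v{\left(J,S \right)} = - 6 S$ ($v{\left(J,S \right)} = 2 S \left(-3\right) = - 6 S$)
$Y = -2656$ ($Y = \left(-6\right) 12 - 2584 = -72 - 2584 = -2656$)
$27 \left(A + 3\right) + Y = 27 \left(105 + 3\right) - 2656 = 27 \cdot 108 - 2656 = 2916 - 2656 = 260$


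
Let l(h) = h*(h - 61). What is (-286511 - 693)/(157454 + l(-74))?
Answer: -71801/41861 ≈ -1.7152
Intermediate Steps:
l(h) = h*(-61 + h)
(-286511 - 693)/(157454 + l(-74)) = (-286511 - 693)/(157454 - 74*(-61 - 74)) = -287204/(157454 - 74*(-135)) = -287204/(157454 + 9990) = -287204/167444 = -287204*1/167444 = -71801/41861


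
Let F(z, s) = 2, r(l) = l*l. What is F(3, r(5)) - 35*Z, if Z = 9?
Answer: -313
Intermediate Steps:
r(l) = l²
F(3, r(5)) - 35*Z = 2 - 35*9 = 2 - 315 = -313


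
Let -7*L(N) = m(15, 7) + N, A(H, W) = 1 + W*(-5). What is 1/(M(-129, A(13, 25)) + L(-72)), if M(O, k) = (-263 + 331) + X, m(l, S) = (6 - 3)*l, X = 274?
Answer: 7/2421 ≈ 0.0028914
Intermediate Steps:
m(l, S) = 3*l
A(H, W) = 1 - 5*W
M(O, k) = 342 (M(O, k) = (-263 + 331) + 274 = 68 + 274 = 342)
L(N) = -45/7 - N/7 (L(N) = -(3*15 + N)/7 = -(45 + N)/7 = -45/7 - N/7)
1/(M(-129, A(13, 25)) + L(-72)) = 1/(342 + (-45/7 - 1/7*(-72))) = 1/(342 + (-45/7 + 72/7)) = 1/(342 + 27/7) = 1/(2421/7) = 7/2421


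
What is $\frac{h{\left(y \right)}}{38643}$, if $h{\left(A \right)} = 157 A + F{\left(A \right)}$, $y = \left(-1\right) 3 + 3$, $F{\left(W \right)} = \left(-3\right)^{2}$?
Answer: $\frac{3}{12881} \approx 0.0002329$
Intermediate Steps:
$F{\left(W \right)} = 9$
$y = 0$ ($y = -3 + 3 = 0$)
$h{\left(A \right)} = 9 + 157 A$ ($h{\left(A \right)} = 157 A + 9 = 9 + 157 A$)
$\frac{h{\left(y \right)}}{38643} = \frac{9 + 157 \cdot 0}{38643} = \left(9 + 0\right) \frac{1}{38643} = 9 \cdot \frac{1}{38643} = \frac{3}{12881}$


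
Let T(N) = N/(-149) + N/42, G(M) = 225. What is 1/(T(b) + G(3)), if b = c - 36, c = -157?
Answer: 6258/1387399 ≈ 0.0045106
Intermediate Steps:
b = -193 (b = -157 - 36 = -193)
T(N) = 107*N/6258 (T(N) = N*(-1/149) + N*(1/42) = -N/149 + N/42 = 107*N/6258)
1/(T(b) + G(3)) = 1/((107/6258)*(-193) + 225) = 1/(-20651/6258 + 225) = 1/(1387399/6258) = 6258/1387399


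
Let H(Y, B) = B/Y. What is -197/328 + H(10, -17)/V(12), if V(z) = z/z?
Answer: -3773/1640 ≈ -2.3006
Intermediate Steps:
V(z) = 1
-197/328 + H(10, -17)/V(12) = -197/328 - 17/10/1 = -197*1/328 - 17*1/10*1 = -197/328 - 17/10*1 = -197/328 - 17/10 = -3773/1640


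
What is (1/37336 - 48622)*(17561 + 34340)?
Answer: -94218531783891/37336 ≈ -2.5235e+9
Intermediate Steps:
(1/37336 - 48622)*(17561 + 34340) = (1/37336 - 48622)*51901 = -1815350991/37336*51901 = -94218531783891/37336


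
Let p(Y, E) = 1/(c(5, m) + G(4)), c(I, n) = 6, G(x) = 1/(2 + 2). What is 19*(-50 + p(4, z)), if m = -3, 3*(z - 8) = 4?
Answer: -23674/25 ≈ -946.96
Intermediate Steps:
z = 28/3 (z = 8 + (1/3)*4 = 8 + 4/3 = 28/3 ≈ 9.3333)
G(x) = 1/4
p(Y, E) = 4/25 (p(Y, E) = 1/(6 + 1/4) = 1/(25/4) = 4/25)
19*(-50 + p(4, z)) = 19*(-50 + 4/25) = 19*(-1246/25) = -23674/25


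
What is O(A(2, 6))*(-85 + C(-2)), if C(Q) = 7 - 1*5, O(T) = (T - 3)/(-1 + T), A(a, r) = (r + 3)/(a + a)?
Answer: 249/5 ≈ 49.800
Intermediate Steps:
A(a, r) = (3 + r)/(2*a) (A(a, r) = (3 + r)/((2*a)) = (3 + r)*(1/(2*a)) = (3 + r)/(2*a))
O(T) = (-3 + T)/(-1 + T)
C(Q) = 2 (C(Q) = 7 - 5 = 2)
O(A(2, 6))*(-85 + C(-2)) = ((-3 + (½)*(3 + 6)/2)/(-1 + (½)*(3 + 6)/2))*(-85 + 2) = ((-3 + (½)*(½)*9)/(-1 + (½)*(½)*9))*(-83) = ((-3 + 9/4)/(-1 + 9/4))*(-83) = (-¾/(5/4))*(-83) = ((⅘)*(-¾))*(-83) = -⅗*(-83) = 249/5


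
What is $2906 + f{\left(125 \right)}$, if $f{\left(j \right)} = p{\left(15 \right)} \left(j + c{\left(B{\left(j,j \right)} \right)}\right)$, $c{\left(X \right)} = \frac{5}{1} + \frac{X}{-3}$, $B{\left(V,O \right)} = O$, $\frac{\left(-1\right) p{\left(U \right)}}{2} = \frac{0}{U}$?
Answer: $2906$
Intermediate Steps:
$p{\left(U \right)} = 0$ ($p{\left(U \right)} = - 2 \frac{0}{U} = \left(-2\right) 0 = 0$)
$c{\left(X \right)} = 5 - \frac{X}{3}$ ($c{\left(X \right)} = 5 \cdot 1 + X \left(- \frac{1}{3}\right) = 5 - \frac{X}{3}$)
$f{\left(j \right)} = 0$ ($f{\left(j \right)} = 0 \left(j - \left(-5 + \frac{j}{3}\right)\right) = 0 \left(5 + \frac{2 j}{3}\right) = 0$)
$2906 + f{\left(125 \right)} = 2906 + 0 = 2906$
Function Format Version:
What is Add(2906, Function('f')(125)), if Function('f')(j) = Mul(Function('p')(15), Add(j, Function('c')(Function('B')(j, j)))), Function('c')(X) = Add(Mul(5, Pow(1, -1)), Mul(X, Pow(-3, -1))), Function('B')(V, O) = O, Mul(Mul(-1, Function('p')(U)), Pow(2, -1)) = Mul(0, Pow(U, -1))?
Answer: 2906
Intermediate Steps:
Function('p')(U) = 0 (Function('p')(U) = Mul(-2, Mul(0, Pow(U, -1))) = Mul(-2, 0) = 0)
Function('c')(X) = Add(5, Mul(Rational(-1, 3), X)) (Function('c')(X) = Add(Mul(5, 1), Mul(X, Rational(-1, 3))) = Add(5, Mul(Rational(-1, 3), X)))
Function('f')(j) = 0 (Function('f')(j) = Mul(0, Add(j, Add(5, Mul(Rational(-1, 3), j)))) = Mul(0, Add(5, Mul(Rational(2, 3), j))) = 0)
Add(2906, Function('f')(125)) = Add(2906, 0) = 2906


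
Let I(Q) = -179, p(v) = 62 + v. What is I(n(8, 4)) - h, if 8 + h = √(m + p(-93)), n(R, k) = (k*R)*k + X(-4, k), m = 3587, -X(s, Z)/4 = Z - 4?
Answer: -171 - 2*√889 ≈ -230.63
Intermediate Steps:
X(s, Z) = 16 - 4*Z (X(s, Z) = -4*(Z - 4) = -4*(-4 + Z) = 16 - 4*Z)
n(R, k) = 16 - 4*k + R*k² (n(R, k) = (k*R)*k + (16 - 4*k) = (R*k)*k + (16 - 4*k) = R*k² + (16 - 4*k) = 16 - 4*k + R*k²)
h = -8 + 2*√889 (h = -8 + √(3587 + (62 - 93)) = -8 + √(3587 - 31) = -8 + √3556 = -8 + 2*√889 ≈ 51.632)
I(n(8, 4)) - h = -179 - (-8 + 2*√889) = -179 + (8 - 2*√889) = -171 - 2*√889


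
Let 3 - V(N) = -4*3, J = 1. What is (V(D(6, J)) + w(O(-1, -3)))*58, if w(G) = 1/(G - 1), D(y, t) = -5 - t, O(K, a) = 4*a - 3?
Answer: 6931/8 ≈ 866.38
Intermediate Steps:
O(K, a) = -3 + 4*a
w(G) = 1/(-1 + G)
V(N) = 15 (V(N) = 3 - (-4)*3 = 3 - 1*(-12) = 3 + 12 = 15)
(V(D(6, J)) + w(O(-1, -3)))*58 = (15 + 1/(-1 + (-3 + 4*(-3))))*58 = (15 + 1/(-1 + (-3 - 12)))*58 = (15 + 1/(-1 - 15))*58 = (15 + 1/(-16))*58 = (15 - 1/16)*58 = (239/16)*58 = 6931/8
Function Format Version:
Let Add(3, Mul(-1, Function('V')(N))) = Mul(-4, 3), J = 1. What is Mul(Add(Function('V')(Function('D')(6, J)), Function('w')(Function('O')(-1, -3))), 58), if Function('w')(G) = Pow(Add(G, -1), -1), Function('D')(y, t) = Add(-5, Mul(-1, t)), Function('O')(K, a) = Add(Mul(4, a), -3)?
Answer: Rational(6931, 8) ≈ 866.38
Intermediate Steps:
Function('O')(K, a) = Add(-3, Mul(4, a))
Function('w')(G) = Pow(Add(-1, G), -1)
Function('V')(N) = 15 (Function('V')(N) = Add(3, Mul(-1, Mul(-4, 3))) = Add(3, Mul(-1, -12)) = Add(3, 12) = 15)
Mul(Add(Function('V')(Function('D')(6, J)), Function('w')(Function('O')(-1, -3))), 58) = Mul(Add(15, Pow(Add(-1, Add(-3, Mul(4, -3))), -1)), 58) = Mul(Add(15, Pow(Add(-1, Add(-3, -12)), -1)), 58) = Mul(Add(15, Pow(Add(-1, -15), -1)), 58) = Mul(Add(15, Pow(-16, -1)), 58) = Mul(Add(15, Rational(-1, 16)), 58) = Mul(Rational(239, 16), 58) = Rational(6931, 8)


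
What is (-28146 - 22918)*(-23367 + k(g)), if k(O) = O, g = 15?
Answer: 1192446528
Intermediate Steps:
(-28146 - 22918)*(-23367 + k(g)) = (-28146 - 22918)*(-23367 + 15) = -51064*(-23352) = 1192446528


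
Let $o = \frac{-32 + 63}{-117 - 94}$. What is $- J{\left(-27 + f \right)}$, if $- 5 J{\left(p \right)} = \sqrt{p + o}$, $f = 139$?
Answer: $\frac{\sqrt{4979811}}{1055} \approx 2.1152$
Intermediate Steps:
$o = - \frac{31}{211}$ ($o = \frac{31}{-211} = 31 \left(- \frac{1}{211}\right) = - \frac{31}{211} \approx -0.14692$)
$J{\left(p \right)} = - \frac{\sqrt{- \frac{31}{211} + p}}{5}$ ($J{\left(p \right)} = - \frac{\sqrt{p - \frac{31}{211}}}{5} = - \frac{\sqrt{- \frac{31}{211} + p}}{5}$)
$- J{\left(-27 + f \right)} = - \frac{\left(-1\right) \sqrt{-6541 + 44521 \left(-27 + 139\right)}}{1055} = - \frac{\left(-1\right) \sqrt{-6541 + 44521 \cdot 112}}{1055} = - \frac{\left(-1\right) \sqrt{-6541 + 4986352}}{1055} = - \frac{\left(-1\right) \sqrt{4979811}}{1055} = \frac{\sqrt{4979811}}{1055}$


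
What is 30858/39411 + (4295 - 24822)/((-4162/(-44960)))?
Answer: -6062007308354/27338097 ≈ -2.2174e+5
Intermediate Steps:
30858/39411 + (4295 - 24822)/((-4162/(-44960))) = 30858*(1/39411) - 20527/((-4162*(-1/44960))) = 10286/13137 - 20527/2081/22480 = 10286/13137 - 20527*22480/2081 = 10286/13137 - 461446960/2081 = -6062007308354/27338097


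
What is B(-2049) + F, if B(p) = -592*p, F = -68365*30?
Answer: -837942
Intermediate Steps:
F = -2050950
B(-2049) + F = -592*(-2049) - 2050950 = 1213008 - 2050950 = -837942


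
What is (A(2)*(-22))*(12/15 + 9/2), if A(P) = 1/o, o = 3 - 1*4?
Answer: 583/5 ≈ 116.60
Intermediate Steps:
o = -1 (o = 3 - 4 = -1)
A(P) = -1 (A(P) = 1/(-1) = -1)
(A(2)*(-22))*(12/15 + 9/2) = (-1*(-22))*(12/15 + 9/2) = 22*(12*(1/15) + 9*(½)) = 22*(⅘ + 9/2) = 22*(53/10) = 583/5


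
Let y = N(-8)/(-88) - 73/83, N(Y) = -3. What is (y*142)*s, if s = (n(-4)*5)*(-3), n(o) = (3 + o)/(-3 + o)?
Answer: 6576375/25564 ≈ 257.25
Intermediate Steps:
n(o) = (3 + o)/(-3 + o)
s = -15/7 (s = (((3 - 4)/(-3 - 4))*5)*(-3) = ((-1/(-7))*5)*(-3) = (-⅐*(-1)*5)*(-3) = ((⅐)*5)*(-3) = (5/7)*(-3) = -15/7 ≈ -2.1429)
y = -6175/7304 (y = -3/(-88) - 73/83 = -3*(-1/88) - 73*1/83 = 3/88 - 73/83 = -6175/7304 ≈ -0.84543)
(y*142)*s = -6175/7304*142*(-15/7) = -438425/3652*(-15/7) = 6576375/25564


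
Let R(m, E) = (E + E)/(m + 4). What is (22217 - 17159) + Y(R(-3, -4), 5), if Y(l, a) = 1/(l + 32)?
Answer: 121393/24 ≈ 5058.0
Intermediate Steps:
R(m, E) = 2*E/(4 + m) (R(m, E) = (2*E)/(4 + m) = 2*E/(4 + m))
Y(l, a) = 1/(32 + l)
(22217 - 17159) + Y(R(-3, -4), 5) = (22217 - 17159) + 1/(32 + 2*(-4)/(4 - 3)) = 5058 + 1/(32 + 2*(-4)/1) = 5058 + 1/(32 + 2*(-4)*1) = 5058 + 1/(32 - 8) = 5058 + 1/24 = 121393/24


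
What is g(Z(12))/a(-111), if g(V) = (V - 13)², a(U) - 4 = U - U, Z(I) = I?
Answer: ¼ ≈ 0.25000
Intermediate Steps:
a(U) = 4 (a(U) = 4 + (U - U) = 4 + 0 = 4)
g(V) = (-13 + V)²
g(Z(12))/a(-111) = (-13 + 12)²/4 = (-1)²*(¼) = 1*(¼) = ¼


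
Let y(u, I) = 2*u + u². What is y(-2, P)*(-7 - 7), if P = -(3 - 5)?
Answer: 0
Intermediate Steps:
P = 2 (P = -1*(-2) = 2)
y(u, I) = u² + 2*u
y(-2, P)*(-7 - 7) = (-2*(2 - 2))*(-7 - 7) = -2*0*(-14) = 0*(-14) = 0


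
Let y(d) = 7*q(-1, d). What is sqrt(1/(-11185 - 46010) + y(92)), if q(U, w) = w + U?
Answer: sqrt(231533074970)/19065 ≈ 25.239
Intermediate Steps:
q(U, w) = U + w
y(d) = -7 + 7*d (y(d) = 7*(-1 + d) = -7 + 7*d)
sqrt(1/(-11185 - 46010) + y(92)) = sqrt(1/(-11185 - 46010) + (-7 + 7*92)) = sqrt(1/(-57195) + (-7 + 644)) = sqrt(-1/57195 + 637) = sqrt(36433214/57195) = sqrt(231533074970)/19065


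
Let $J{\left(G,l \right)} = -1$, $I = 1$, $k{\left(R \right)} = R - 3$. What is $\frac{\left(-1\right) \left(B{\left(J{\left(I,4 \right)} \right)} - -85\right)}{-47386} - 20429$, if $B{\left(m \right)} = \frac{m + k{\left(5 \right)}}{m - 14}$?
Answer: $- \frac{7260363818}{355395} \approx -20429.0$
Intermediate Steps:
$k{\left(R \right)} = -3 + R$ ($k{\left(R \right)} = R - 3 = -3 + R$)
$B{\left(m \right)} = \frac{2 + m}{-14 + m}$ ($B{\left(m \right)} = \frac{m + \left(-3 + 5\right)}{m - 14} = \frac{m + 2}{-14 + m} = \frac{2 + m}{-14 + m}$)
$\frac{\left(-1\right) \left(B{\left(J{\left(I,4 \right)} \right)} - -85\right)}{-47386} - 20429 = \frac{\left(-1\right) \left(\frac{2 - 1}{-14 - 1} - -85\right)}{-47386} - 20429 = - (\frac{1}{-15} \cdot 1 + 85) \left(- \frac{1}{47386}\right) - 20429 = - (\left(- \frac{1}{15}\right) 1 + 85) \left(- \frac{1}{47386}\right) - 20429 = - (- \frac{1}{15} + 85) \left(- \frac{1}{47386}\right) - 20429 = \left(-1\right) \frac{1274}{15} \left(- \frac{1}{47386}\right) - 20429 = \left(- \frac{1274}{15}\right) \left(- \frac{1}{47386}\right) - 20429 = \frac{637}{355395} - 20429 = - \frac{7260363818}{355395}$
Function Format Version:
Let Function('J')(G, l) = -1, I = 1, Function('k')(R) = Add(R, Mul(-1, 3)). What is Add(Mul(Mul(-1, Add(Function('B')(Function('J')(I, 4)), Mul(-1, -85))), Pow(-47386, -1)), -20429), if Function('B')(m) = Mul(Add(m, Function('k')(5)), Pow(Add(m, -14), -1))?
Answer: Rational(-7260363818, 355395) ≈ -20429.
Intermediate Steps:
Function('k')(R) = Add(-3, R) (Function('k')(R) = Add(R, -3) = Add(-3, R))
Function('B')(m) = Mul(Pow(Add(-14, m), -1), Add(2, m)) (Function('B')(m) = Mul(Add(m, Add(-3, 5)), Pow(Add(m, -14), -1)) = Mul(Add(m, 2), Pow(Add(-14, m), -1)) = Mul(Add(2, m), Pow(Add(-14, m), -1)) = Mul(Pow(Add(-14, m), -1), Add(2, m)))
Add(Mul(Mul(-1, Add(Function('B')(Function('J')(I, 4)), Mul(-1, -85))), Pow(-47386, -1)), -20429) = Add(Mul(Mul(-1, Add(Mul(Pow(Add(-14, -1), -1), Add(2, -1)), Mul(-1, -85))), Pow(-47386, -1)), -20429) = Add(Mul(Mul(-1, Add(Mul(Pow(-15, -1), 1), 85)), Rational(-1, 47386)), -20429) = Add(Mul(Mul(-1, Add(Mul(Rational(-1, 15), 1), 85)), Rational(-1, 47386)), -20429) = Add(Mul(Mul(-1, Add(Rational(-1, 15), 85)), Rational(-1, 47386)), -20429) = Add(Mul(Mul(-1, Rational(1274, 15)), Rational(-1, 47386)), -20429) = Add(Mul(Rational(-1274, 15), Rational(-1, 47386)), -20429) = Add(Rational(637, 355395), -20429) = Rational(-7260363818, 355395)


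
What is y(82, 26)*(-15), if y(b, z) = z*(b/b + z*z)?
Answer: -264030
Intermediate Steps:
y(b, z) = z*(1 + z**2)
y(82, 26)*(-15) = (26 + 26**3)*(-15) = (26 + 17576)*(-15) = 17602*(-15) = -264030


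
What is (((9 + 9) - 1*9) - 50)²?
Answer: 1681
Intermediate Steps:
(((9 + 9) - 1*9) - 50)² = ((18 - 9) - 50)² = (9 - 50)² = (-41)² = 1681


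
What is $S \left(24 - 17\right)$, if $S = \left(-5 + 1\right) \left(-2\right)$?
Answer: $56$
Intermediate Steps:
$S = 8$ ($S = \left(-4\right) \left(-2\right) = 8$)
$S \left(24 - 17\right) = 8 \left(24 - 17\right) = 8 \cdot 7 = 56$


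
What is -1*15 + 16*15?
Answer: 225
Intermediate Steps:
-1*15 + 16*15 = -15 + 240 = 225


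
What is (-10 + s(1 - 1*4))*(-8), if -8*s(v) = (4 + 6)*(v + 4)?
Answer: 90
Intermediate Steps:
s(v) = -5 - 5*v/4 (s(v) = -(4 + 6)*(v + 4)/8 = -5*(4 + v)/4 = -(40 + 10*v)/8 = -5 - 5*v/4)
(-10 + s(1 - 1*4))*(-8) = (-10 + (-5 - 5*(1 - 1*4)/4))*(-8) = (-10 + (-5 - 5*(1 - 4)/4))*(-8) = (-10 + (-5 - 5/4*(-3)))*(-8) = (-10 + (-5 + 15/4))*(-8) = (-10 - 5/4)*(-8) = -45/4*(-8) = 90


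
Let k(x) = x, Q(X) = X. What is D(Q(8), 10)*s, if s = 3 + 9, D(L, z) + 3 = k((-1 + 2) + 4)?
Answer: 24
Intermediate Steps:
D(L, z) = 2 (D(L, z) = -3 + ((-1 + 2) + 4) = -3 + (1 + 4) = -3 + 5 = 2)
s = 12
D(Q(8), 10)*s = 2*12 = 24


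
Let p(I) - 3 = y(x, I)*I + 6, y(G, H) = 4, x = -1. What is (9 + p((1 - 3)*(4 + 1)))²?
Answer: 484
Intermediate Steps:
p(I) = 9 + 4*I (p(I) = 3 + (4*I + 6) = 3 + (6 + 4*I) = 9 + 4*I)
(9 + p((1 - 3)*(4 + 1)))² = (9 + (9 + 4*((1 - 3)*(4 + 1))))² = (9 + (9 + 4*(-2*5)))² = (9 + (9 + 4*(-10)))² = (9 + (9 - 40))² = (9 - 31)² = (-22)² = 484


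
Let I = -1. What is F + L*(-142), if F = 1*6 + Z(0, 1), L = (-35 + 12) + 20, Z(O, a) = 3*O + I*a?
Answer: 431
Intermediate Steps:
Z(O, a) = -a + 3*O (Z(O, a) = 3*O - a = -a + 3*O)
L = -3 (L = -23 + 20 = -3)
F = 5 (F = 1*6 + (-1*1 + 3*0) = 6 + (-1 + 0) = 6 - 1 = 5)
F + L*(-142) = 5 - 3*(-142) = 5 + 426 = 431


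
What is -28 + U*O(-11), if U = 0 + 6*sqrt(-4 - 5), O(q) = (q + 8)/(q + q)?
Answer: -28 + 27*I/11 ≈ -28.0 + 2.4545*I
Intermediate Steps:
O(q) = (8 + q)/(2*q) (O(q) = (8 + q)/((2*q)) = (8 + q)*(1/(2*q)) = (8 + q)/(2*q))
U = 18*I (U = 0 + 6*sqrt(-9) = 0 + 6*(3*I) = 0 + 18*I = 18*I ≈ 18.0*I)
-28 + U*O(-11) = -28 + (18*I)*((1/2)*(8 - 11)/(-11)) = -28 + (18*I)*((1/2)*(-1/11)*(-3)) = -28 + (18*I)*(3/22) = -28 + 27*I/11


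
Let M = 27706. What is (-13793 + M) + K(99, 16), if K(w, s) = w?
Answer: 14012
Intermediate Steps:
(-13793 + M) + K(99, 16) = (-13793 + 27706) + 99 = 13913 + 99 = 14012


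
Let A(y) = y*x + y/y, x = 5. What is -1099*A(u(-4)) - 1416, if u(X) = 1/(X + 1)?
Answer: -2050/3 ≈ -683.33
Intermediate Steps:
u(X) = 1/(1 + X)
A(y) = 1 + 5*y (A(y) = y*5 + y/y = 5*y + 1 = 1 + 5*y)
-1099*A(u(-4)) - 1416 = -1099*(1 + 5/(1 - 4)) - 1416 = -1099*(1 + 5/(-3)) - 1416 = -1099*(1 + 5*(-1/3)) - 1416 = -1099*(1 - 5/3) - 1416 = -1099*(-2/3) - 1416 = 2198/3 - 1416 = -2050/3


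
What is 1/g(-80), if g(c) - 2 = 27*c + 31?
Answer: -1/2127 ≈ -0.00047015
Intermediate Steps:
g(c) = 33 + 27*c (g(c) = 2 + (27*c + 31) = 2 + (31 + 27*c) = 33 + 27*c)
1/g(-80) = 1/(33 + 27*(-80)) = 1/(33 - 2160) = 1/(-2127) = -1/2127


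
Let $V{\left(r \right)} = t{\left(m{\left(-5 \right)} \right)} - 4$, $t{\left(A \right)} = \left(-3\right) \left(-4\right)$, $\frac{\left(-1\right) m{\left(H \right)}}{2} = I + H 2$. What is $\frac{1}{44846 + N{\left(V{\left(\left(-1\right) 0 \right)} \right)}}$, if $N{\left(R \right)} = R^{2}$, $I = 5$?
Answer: $\frac{1}{44910} \approx 2.2267 \cdot 10^{-5}$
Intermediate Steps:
$m{\left(H \right)} = -10 - 4 H$ ($m{\left(H \right)} = - 2 \left(5 + H 2\right) = - 2 \left(5 + 2 H\right) = -10 - 4 H$)
$t{\left(A \right)} = 12$
$V{\left(r \right)} = 8$ ($V{\left(r \right)} = 12 - 4 = 8$)
$\frac{1}{44846 + N{\left(V{\left(\left(-1\right) 0 \right)} \right)}} = \frac{1}{44846 + 8^{2}} = \frac{1}{44846 + 64} = \frac{1}{44910}$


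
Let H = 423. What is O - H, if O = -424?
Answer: -847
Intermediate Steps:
O - H = -424 - 1*423 = -424 - 423 = -847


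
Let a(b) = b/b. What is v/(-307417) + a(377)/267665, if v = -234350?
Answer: 62727600167/82284771305 ≈ 0.76232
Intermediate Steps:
a(b) = 1
v/(-307417) + a(377)/267665 = -234350/(-307417) + 1/267665 = -234350*(-1/307417) + 1*(1/267665) = 234350/307417 + 1/267665 = 62727600167/82284771305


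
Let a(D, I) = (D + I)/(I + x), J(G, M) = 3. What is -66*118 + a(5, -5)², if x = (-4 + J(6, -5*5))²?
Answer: -7788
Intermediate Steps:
x = 1 (x = (-4 + 3)² = (-1)² = 1)
a(D, I) = (D + I)/(1 + I) (a(D, I) = (D + I)/(I + 1) = (D + I)/(1 + I))
-66*118 + a(5, -5)² = -66*118 + ((5 - 5)/(1 - 5))² = -7788 + (0/(-4))² = -7788 + (-¼*0)² = -7788 + 0² = -7788 + 0 = -7788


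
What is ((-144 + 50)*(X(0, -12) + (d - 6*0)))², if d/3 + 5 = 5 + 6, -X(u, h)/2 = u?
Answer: 2862864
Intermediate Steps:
X(u, h) = -2*u
d = 18 (d = -15 + 3*(5 + 6) = -15 + 3*11 = -15 + 33 = 18)
((-144 + 50)*(X(0, -12) + (d - 6*0)))² = ((-144 + 50)*(-2*0 + (18 - 6*0)))² = (-94*(0 + (18 + 0)))² = (-94*(0 + 18))² = (-94*18)² = (-1692)² = 2862864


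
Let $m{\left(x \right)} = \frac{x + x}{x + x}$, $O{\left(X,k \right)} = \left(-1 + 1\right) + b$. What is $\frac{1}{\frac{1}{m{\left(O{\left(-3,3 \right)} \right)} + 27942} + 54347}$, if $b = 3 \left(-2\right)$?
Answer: $\frac{27943}{1518618222} \approx 1.84 \cdot 10^{-5}$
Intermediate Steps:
$b = -6$
$O{\left(X,k \right)} = -6$ ($O{\left(X,k \right)} = \left(-1 + 1\right) - 6 = 0 - 6 = -6$)
$m{\left(x \right)} = 1$ ($m{\left(x \right)} = \frac{2 x}{2 x} = 2 x \frac{1}{2 x} = 1$)
$\frac{1}{\frac{1}{m{\left(O{\left(-3,3 \right)} \right)} + 27942} + 54347} = \frac{1}{\frac{1}{1 + 27942} + 54347} = \frac{1}{\frac{1}{27943} + 54347} = \frac{1}{\frac{1518618222}{27943}} = \frac{27943}{1518618222}$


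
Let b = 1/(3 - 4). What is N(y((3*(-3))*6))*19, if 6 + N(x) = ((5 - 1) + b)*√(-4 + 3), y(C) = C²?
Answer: -114 + 57*I ≈ -114.0 + 57.0*I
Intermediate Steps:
b = -1 (b = 1/(-1) = -1)
N(x) = -6 + 3*I (N(x) = -6 + ((5 - 1) - 1)*√(-4 + 3) = -6 + (4 - 1)*√(-1) = -6 + 3*I)
N(y((3*(-3))*6))*19 = (-6 + 3*I)*19 = -114 + 57*I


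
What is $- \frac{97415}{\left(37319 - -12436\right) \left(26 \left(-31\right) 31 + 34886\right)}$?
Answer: $- \frac{19483}{98514900} \approx -0.00019777$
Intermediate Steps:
$- \frac{97415}{\left(37319 - -12436\right) \left(26 \left(-31\right) 31 + 34886\right)} = - \frac{97415}{\left(37319 + \left(-1103 + 13539\right)\right) \left(\left(-806\right) 31 + 34886\right)} = - \frac{97415}{\left(37319 + 12436\right) \left(-24986 + 34886\right)} = - \frac{97415}{49755 \cdot 9900} = - \frac{97415}{492574500} = \left(-97415\right) \frac{1}{492574500} = - \frac{19483}{98514900}$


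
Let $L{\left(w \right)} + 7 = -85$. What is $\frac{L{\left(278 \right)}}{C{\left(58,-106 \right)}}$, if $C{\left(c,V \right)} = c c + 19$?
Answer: $- \frac{92}{3383} \approx -0.027195$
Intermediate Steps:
$C{\left(c,V \right)} = 19 + c^{2}$ ($C{\left(c,V \right)} = c^{2} + 19 = 19 + c^{2}$)
$L{\left(w \right)} = -92$ ($L{\left(w \right)} = -7 - 85 = -92$)
$\frac{L{\left(278 \right)}}{C{\left(58,-106 \right)}} = - \frac{92}{19 + 58^{2}} = - \frac{92}{19 + 3364} = - \frac{92}{3383}$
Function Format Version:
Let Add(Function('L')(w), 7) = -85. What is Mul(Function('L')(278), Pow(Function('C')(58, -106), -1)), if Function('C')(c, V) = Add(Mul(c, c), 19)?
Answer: Rational(-92, 3383) ≈ -0.027195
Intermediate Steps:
Function('C')(c, V) = Add(19, Pow(c, 2)) (Function('C')(c, V) = Add(Pow(c, 2), 19) = Add(19, Pow(c, 2)))
Function('L')(w) = -92 (Function('L')(w) = Add(-7, -85) = -92)
Mul(Function('L')(278), Pow(Function('C')(58, -106), -1)) = Mul(-92, Pow(Add(19, Pow(58, 2)), -1)) = Mul(-92, Pow(Add(19, 3364), -1)) = Mul(-92, Pow(3383, -1)) = Mul(-92, Rational(1, 3383)) = Rational(-92, 3383)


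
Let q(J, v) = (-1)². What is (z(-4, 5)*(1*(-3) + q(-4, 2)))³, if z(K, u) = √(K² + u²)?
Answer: -328*√41 ≈ -2100.2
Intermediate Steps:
q(J, v) = 1
(z(-4, 5)*(1*(-3) + q(-4, 2)))³ = (√((-4)² + 5²)*(1*(-3) + 1))³ = (√(16 + 25)*(-3 + 1))³ = (√41*(-2))³ = (-2*√41)³ = -328*√41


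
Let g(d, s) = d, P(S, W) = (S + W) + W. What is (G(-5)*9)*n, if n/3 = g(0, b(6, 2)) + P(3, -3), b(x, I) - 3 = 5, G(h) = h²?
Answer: -2025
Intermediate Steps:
P(S, W) = S + 2*W
b(x, I) = 8 (b(x, I) = 3 + 5 = 8)
n = -9 (n = 3*(0 + (3 + 2*(-3))) = 3*(0 + (3 - 6)) = 3*(0 - 3) = 3*(-3) = -9)
(G(-5)*9)*n = ((-5)²*9)*(-9) = (25*9)*(-9) = 225*(-9) = -2025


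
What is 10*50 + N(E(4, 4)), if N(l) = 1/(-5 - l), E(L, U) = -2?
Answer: 1499/3 ≈ 499.67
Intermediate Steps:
10*50 + N(E(4, 4)) = 10*50 - 1/(5 - 2) = 500 - 1/3 = 1499/3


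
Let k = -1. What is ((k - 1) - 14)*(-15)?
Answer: 240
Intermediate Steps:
((k - 1) - 14)*(-15) = ((-1 - 1) - 14)*(-15) = (-2 - 14)*(-15) = -16*(-15) = 240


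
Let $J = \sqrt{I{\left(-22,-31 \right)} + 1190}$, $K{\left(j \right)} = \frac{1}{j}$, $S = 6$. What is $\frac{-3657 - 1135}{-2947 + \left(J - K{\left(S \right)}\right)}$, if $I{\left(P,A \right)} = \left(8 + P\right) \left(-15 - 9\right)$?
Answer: $\frac{508421616}{312633553} + \frac{172512 \sqrt{1526}}{312633553} \approx 1.6478$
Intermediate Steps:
$I{\left(P,A \right)} = -192 - 24 P$ ($I{\left(P,A \right)} = \left(8 + P\right) \left(-24\right) = -192 - 24 P$)
$J = \sqrt{1526}$ ($J = \sqrt{\left(-192 - -528\right) + 1190} = \sqrt{\left(-192 + 528\right) + 1190} = \sqrt{336 + 1190} = \sqrt{1526} \approx 39.064$)
$\frac{-3657 - 1135}{-2947 + \left(J - K{\left(S \right)}\right)} = \frac{-3657 - 1135}{-2947 + \left(\sqrt{1526} - \frac{1}{6}\right)} = - \frac{4792}{-2947 + \left(\sqrt{1526} - \frac{1}{6}\right)} = - \frac{4792}{-2947 - \left(\frac{1}{6} - \sqrt{1526}\right)} = - \frac{4792}{- \frac{17683}{6} + \sqrt{1526}}$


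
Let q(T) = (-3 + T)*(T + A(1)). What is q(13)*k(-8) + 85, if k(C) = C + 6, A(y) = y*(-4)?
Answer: -95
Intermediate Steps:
A(y) = -4*y
k(C) = 6 + C
q(T) = (-4 + T)*(-3 + T) (q(T) = (-3 + T)*(T - 4*1) = (-3 + T)*(T - 4) = (-3 + T)*(-4 + T) = (-4 + T)*(-3 + T))
q(13)*k(-8) + 85 = (12 + 13² - 7*13)*(6 - 8) + 85 = (12 + 169 - 91)*(-2) + 85 = 90*(-2) + 85 = -180 + 85 = -95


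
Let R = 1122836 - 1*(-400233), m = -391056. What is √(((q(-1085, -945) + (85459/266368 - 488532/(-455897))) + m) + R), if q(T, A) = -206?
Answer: √260789741817149902319557894/15179546512 ≈ 1063.9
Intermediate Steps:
R = 1523069 (R = 1122836 + 400233 = 1523069)
√(((q(-1085, -945) + (85459/266368 - 488532/(-455897))) + m) + R) = √(((-206 + (85459/266368 - 488532/(-455897))) - 391056) + 1523069) = √(((-206 + (85459*(1/266368) - 488532*(-1/455897))) - 391056) + 1523069) = √(((-206 + (85459/266368 + 488532/455897)) - 391056) + 1523069) = √(((-206 + 169089793499/121436372096) - 391056) + 1523069) = √((-24846802858277/121436372096 - 391056) + 1523069) = √(-47513268729231653/121436372096 + 1523069) = √(137442705082650971/121436372096) = √260789741817149902319557894/15179546512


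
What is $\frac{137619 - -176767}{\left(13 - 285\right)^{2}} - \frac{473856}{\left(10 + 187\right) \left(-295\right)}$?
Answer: $\frac{26664152347}{2149790080} \approx 12.403$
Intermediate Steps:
$\frac{137619 - -176767}{\left(13 - 285\right)^{2}} - \frac{473856}{\left(10 + 187\right) \left(-295\right)} = \frac{137619 + 176767}{\left(-272\right)^{2}} - \frac{473856}{197 \left(-295\right)} = \frac{314386}{73984} - \frac{473856}{-58115} = 314386 \cdot \frac{1}{73984} - - \frac{473856}{58115} = \frac{157193}{36992} + \frac{473856}{58115} = \frac{26664152347}{2149790080}$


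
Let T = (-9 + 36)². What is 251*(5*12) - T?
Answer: 14331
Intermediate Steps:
T = 729 (T = 27² = 729)
251*(5*12) - T = 251*(5*12) - 1*729 = 251*60 - 729 = 15060 - 729 = 14331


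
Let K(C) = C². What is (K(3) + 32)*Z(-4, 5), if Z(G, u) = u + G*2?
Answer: -123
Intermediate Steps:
Z(G, u) = u + 2*G
(K(3) + 32)*Z(-4, 5) = (3² + 32)*(5 + 2*(-4)) = (9 + 32)*(5 - 8) = 41*(-3) = -123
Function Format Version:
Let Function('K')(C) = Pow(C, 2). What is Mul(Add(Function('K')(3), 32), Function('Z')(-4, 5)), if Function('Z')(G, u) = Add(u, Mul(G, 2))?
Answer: -123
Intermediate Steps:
Function('Z')(G, u) = Add(u, Mul(2, G))
Mul(Add(Function('K')(3), 32), Function('Z')(-4, 5)) = Mul(Add(Pow(3, 2), 32), Add(5, Mul(2, -4))) = Mul(Add(9, 32), Add(5, -8)) = Mul(41, -3) = -123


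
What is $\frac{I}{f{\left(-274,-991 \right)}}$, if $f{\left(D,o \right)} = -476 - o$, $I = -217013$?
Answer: $- \frac{217013}{515} \approx -421.38$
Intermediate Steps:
$\frac{I}{f{\left(-274,-991 \right)}} = - \frac{217013}{-476 - -991} = - \frac{217013}{-476 + 991} = - \frac{217013}{515}$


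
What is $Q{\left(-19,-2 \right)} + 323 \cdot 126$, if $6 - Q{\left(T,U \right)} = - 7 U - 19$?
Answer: $40709$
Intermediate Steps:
$Q{\left(T,U \right)} = 25 + 7 U$ ($Q{\left(T,U \right)} = 6 - \left(- 7 U - 19\right) = 6 - \left(-19 - 7 U\right) = 6 + \left(19 + 7 U\right) = 25 + 7 U$)
$Q{\left(-19,-2 \right)} + 323 \cdot 126 = \left(25 + 7 \left(-2\right)\right) + 323 \cdot 126 = \left(25 - 14\right) + 40698 = 11 + 40698 = 40709$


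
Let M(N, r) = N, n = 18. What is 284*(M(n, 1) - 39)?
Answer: -5964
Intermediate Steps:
284*(M(n, 1) - 39) = 284*(18 - 39) = 284*(-21) = -5964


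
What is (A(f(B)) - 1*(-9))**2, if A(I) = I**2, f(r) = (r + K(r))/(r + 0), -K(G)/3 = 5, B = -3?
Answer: 2025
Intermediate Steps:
K(G) = -15 (K(G) = -3*5 = -15)
f(r) = (-15 + r)/r (f(r) = (r - 15)/(r + 0) = (-15 + r)/r)
(A(f(B)) - 1*(-9))**2 = (((-15 - 3)/(-3))**2 - 1*(-9))**2 = ((-1/3*(-18))**2 + 9)**2 = (6**2 + 9)**2 = (36 + 9)**2 = 45**2 = 2025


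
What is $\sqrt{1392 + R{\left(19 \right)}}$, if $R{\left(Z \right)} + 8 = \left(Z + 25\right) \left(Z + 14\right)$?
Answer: $2 \sqrt{709} \approx 53.254$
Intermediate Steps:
$R{\left(Z \right)} = -8 + \left(14 + Z\right) \left(25 + Z\right)$ ($R{\left(Z \right)} = -8 + \left(Z + 25\right) \left(Z + 14\right) = -8 + \left(25 + Z\right) \left(14 + Z\right) = -8 + \left(14 + Z\right) \left(25 + Z\right)$)
$\sqrt{1392 + R{\left(19 \right)}} = \sqrt{1392 + \left(342 + 19^{2} + 39 \cdot 19\right)} = \sqrt{1392 + \left(342 + 361 + 741\right)} = \sqrt{1392 + 1444} = \sqrt{2836} = 2 \sqrt{709}$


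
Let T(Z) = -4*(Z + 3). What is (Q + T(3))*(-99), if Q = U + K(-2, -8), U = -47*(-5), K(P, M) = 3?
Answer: -21186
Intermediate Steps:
T(Z) = -12 - 4*Z (T(Z) = -4*(3 + Z) = -12 - 4*Z)
U = 235
Q = 238 (Q = 235 + 3 = 238)
(Q + T(3))*(-99) = (238 + (-12 - 4*3))*(-99) = (238 + (-12 - 12))*(-99) = (238 - 24)*(-99) = 214*(-99) = -21186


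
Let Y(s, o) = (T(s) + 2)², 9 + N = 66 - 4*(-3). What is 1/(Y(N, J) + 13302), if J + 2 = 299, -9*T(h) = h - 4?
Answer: 81/1079671 ≈ 7.5023e-5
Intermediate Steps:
T(h) = 4/9 - h/9 (T(h) = -(h - 4)/9 = -(-4 + h)/9 = 4/9 - h/9)
J = 297 (J = -2 + 299 = 297)
N = 69 (N = -9 + (66 - 4*(-3)) = -9 + (66 - (-12)) = -9 + (66 - 1*(-12)) = -9 + (66 + 12) = -9 + 78 = 69)
Y(s, o) = (22/9 - s/9)² (Y(s, o) = ((4/9 - s/9) + 2)² = (22/9 - s/9)²)
1/(Y(N, J) + 13302) = 1/((-22 + 69)²/81 + 13302) = 1/((1/81)*47² + 13302) = 1/((1/81)*2209 + 13302) = 1/(2209/81 + 13302) = 1/(1079671/81) = 81/1079671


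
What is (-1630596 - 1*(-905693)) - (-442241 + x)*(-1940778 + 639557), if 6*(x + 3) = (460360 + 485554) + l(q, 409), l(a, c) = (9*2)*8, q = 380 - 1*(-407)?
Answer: -1110858446072/3 ≈ -3.7029e+11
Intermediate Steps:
q = 787 (q = 380 + 407 = 787)
l(a, c) = 144 (l(a, c) = 18*8 = 144)
x = 473020/3 (x = -3 + ((460360 + 485554) + 144)/6 = -3 + (945914 + 144)/6 = -3 + (1/6)*946058 = -3 + 473029/3 = 473020/3 ≈ 1.5767e+5)
(-1630596 - 1*(-905693)) - (-442241 + x)*(-1940778 + 639557) = (-1630596 - 1*(-905693)) - (-442241 + 473020/3)*(-1940778 + 639557) = (-1630596 + 905693) - (-853703)*(-1301221)/3 = -724903 - 1*1110856271363/3 = -724903 - 1110856271363/3 = -1110858446072/3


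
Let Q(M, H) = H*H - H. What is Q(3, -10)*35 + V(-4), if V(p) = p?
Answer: 3846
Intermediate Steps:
Q(M, H) = H² - H
Q(3, -10)*35 + V(-4) = -10*(-1 - 10)*35 - 4 = -10*(-11)*35 - 4 = 110*35 - 4 = 3850 - 4 = 3846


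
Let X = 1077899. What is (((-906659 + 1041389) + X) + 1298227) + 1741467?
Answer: 4252323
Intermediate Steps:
(((-906659 + 1041389) + X) + 1298227) + 1741467 = (((-906659 + 1041389) + 1077899) + 1298227) + 1741467 = ((134730 + 1077899) + 1298227) + 1741467 = (1212629 + 1298227) + 1741467 = 2510856 + 1741467 = 4252323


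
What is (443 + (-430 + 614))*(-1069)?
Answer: -670263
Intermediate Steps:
(443 + (-430 + 614))*(-1069) = (443 + 184)*(-1069) = 627*(-1069) = -670263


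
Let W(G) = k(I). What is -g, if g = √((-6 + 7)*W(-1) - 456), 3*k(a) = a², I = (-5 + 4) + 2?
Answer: -I*√4101/3 ≈ -21.346*I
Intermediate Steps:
I = 1 (I = -1 + 2 = 1)
k(a) = a²/3
W(G) = ⅓ (W(G) = (⅓)*1² = (⅓)*1 = ⅓)
g = I*√4101/3 (g = √((-6 + 7)*(⅓) - 456) = √(1*(⅓) - 456) = √(⅓ - 456) = √(-1367/3) = I*√4101/3 ≈ 21.346*I)
-g = -I*√4101/3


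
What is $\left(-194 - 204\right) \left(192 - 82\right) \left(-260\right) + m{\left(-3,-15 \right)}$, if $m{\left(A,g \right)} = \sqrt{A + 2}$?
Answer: $11382800 + i \approx 1.1383 \cdot 10^{7} + 1.0 i$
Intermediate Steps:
$m{\left(A,g \right)} = \sqrt{2 + A}$
$\left(-194 - 204\right) \left(192 - 82\right) \left(-260\right) + m{\left(-3,-15 \right)} = \left(-194 - 204\right) \left(192 - 82\right) \left(-260\right) + \sqrt{2 - 3} = \left(-398\right) 110 \left(-260\right) + \sqrt{-1} = \left(-43780\right) \left(-260\right) + i = 11382800 + i$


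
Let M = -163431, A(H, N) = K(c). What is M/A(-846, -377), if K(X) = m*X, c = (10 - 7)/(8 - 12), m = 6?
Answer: 36318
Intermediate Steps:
c = -¾ (c = 3/(-4) = 3*(-¼) = -¾ ≈ -0.75000)
K(X) = 6*X
A(H, N) = -9/2 (A(H, N) = 6*(-¾) = -9/2)
M/A(-846, -377) = -163431/(-9/2) = -163431*(-2/9) = 36318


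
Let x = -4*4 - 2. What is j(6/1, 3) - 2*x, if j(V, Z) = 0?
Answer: 36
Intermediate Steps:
x = -18 (x = -16 - 2 = -18)
j(6/1, 3) - 2*x = 0 - 2*(-18) = 0 + 36 = 36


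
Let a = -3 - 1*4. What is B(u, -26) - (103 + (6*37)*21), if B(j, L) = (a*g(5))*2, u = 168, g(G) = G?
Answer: -4835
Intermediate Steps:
a = -7 (a = -3 - 4 = -7)
B(j, L) = -70 (B(j, L) = -7*5*2 = -35*2 = -70)
B(u, -26) - (103 + (6*37)*21) = -70 - (103 + (6*37)*21) = -70 - (103 + 222*21) = -70 - (103 + 4662) = -70 - 1*4765 = -70 - 4765 = -4835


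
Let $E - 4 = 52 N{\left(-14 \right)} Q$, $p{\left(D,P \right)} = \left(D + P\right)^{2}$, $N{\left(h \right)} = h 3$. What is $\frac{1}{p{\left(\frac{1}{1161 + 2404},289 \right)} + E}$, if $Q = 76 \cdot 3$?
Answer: $- \frac{12709225}{5267043928504} \approx -2.413 \cdot 10^{-6}$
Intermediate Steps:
$N{\left(h \right)} = 3 h$
$Q = 228$
$E = -497948$ ($E = 4 + 52 \cdot 3 \left(-14\right) 228 = 4 + 52 \left(-42\right) 228 = 4 - 497952 = -497948$)
$\frac{1}{p{\left(\frac{1}{1161 + 2404},289 \right)} + E} = \frac{1}{\left(\frac{1}{1161 + 2404} + 289\right)^{2} - 497948} = \frac{1}{\left(\frac{1}{3565} + 289\right)^{2} - 497948} = \frac{1}{\left(\frac{1030286}{3565}\right)^{2} - 497948} = \frac{1}{\frac{1061489241796}{12709225} - 497948} = \frac{1}{- \frac{5267043928504}{12709225}} = - \frac{12709225}{5267043928504}$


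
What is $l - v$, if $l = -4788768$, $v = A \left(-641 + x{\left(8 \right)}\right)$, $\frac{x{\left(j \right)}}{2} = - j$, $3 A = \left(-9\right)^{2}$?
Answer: $-4771029$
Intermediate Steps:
$A = 27$ ($A = \frac{\left(-9\right)^{2}}{3} = \frac{1}{3} \cdot 81 = 27$)
$x{\left(j \right)} = - 2 j$ ($x{\left(j \right)} = 2 \left(- j\right) = - 2 j$)
$v = -17739$ ($v = 27 \left(-641 - 16\right) = 27 \left(-657\right) = -17739$)
$l - v = -4788768 - -17739 = -4788768 + 17739 = -4771029$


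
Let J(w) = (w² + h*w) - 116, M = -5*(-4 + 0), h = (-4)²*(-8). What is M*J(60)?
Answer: -83920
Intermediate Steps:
h = -128 (h = 16*(-8) = -128)
M = 20 (M = -5*(-4) = 20)
J(w) = -116 + w² - 128*w (J(w) = (w² - 128*w) - 116 = -116 + w² - 128*w)
M*J(60) = 20*(-116 + 60² - 128*60) = 20*(-116 + 3600 - 7680) = 20*(-4196) = -83920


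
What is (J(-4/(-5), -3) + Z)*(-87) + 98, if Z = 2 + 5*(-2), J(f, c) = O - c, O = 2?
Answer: 359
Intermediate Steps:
J(f, c) = 2 - c
Z = -8 (Z = 2 - 10 = -8)
(J(-4/(-5), -3) + Z)*(-87) + 98 = ((2 - 1*(-3)) - 8)*(-87) + 98 = ((2 + 3) - 8)*(-87) + 98 = (5 - 8)*(-87) + 98 = -3*(-87) + 98 = 261 + 98 = 359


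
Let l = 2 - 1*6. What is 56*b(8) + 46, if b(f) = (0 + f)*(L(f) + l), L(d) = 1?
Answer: -1298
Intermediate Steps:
l = -4 (l = 2 - 6 = -4)
b(f) = -3*f (b(f) = (0 + f)*(1 - 4) = f*(-3) = -3*f)
56*b(8) + 46 = 56*(-3*8) + 46 = 56*(-24) + 46 = -1344 + 46 = -1298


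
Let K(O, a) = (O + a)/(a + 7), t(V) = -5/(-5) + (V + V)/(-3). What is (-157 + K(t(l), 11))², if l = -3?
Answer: 1976836/81 ≈ 24405.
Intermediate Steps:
t(V) = 1 - 2*V/3 (t(V) = -5*(-⅕) + (2*V)*(-⅓) = 1 - 2*V/3)
K(O, a) = (O + a)/(7 + a)
(-157 + K(t(l), 11))² = (-157 + ((1 - ⅔*(-3)) + 11)/(7 + 11))² = (-157 + ((1 + 2) + 11)/18)² = (-157 + (3 + 11)/18)² = (-157 + (1/18)*14)² = (-157 + 7/9)² = (-1406/9)² = 1976836/81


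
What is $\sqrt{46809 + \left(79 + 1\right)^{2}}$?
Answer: $\sqrt{53209} \approx 230.67$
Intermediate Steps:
$\sqrt{46809 + \left(79 + 1\right)^{2}} = \sqrt{46809 + 80^{2}} = \sqrt{46809 + 6400} = \sqrt{53209}$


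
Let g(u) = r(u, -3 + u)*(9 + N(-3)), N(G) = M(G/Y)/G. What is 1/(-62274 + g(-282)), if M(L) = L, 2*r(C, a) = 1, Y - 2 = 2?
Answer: -8/498155 ≈ -1.6059e-5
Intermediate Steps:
Y = 4 (Y = 2 + 2 = 4)
r(C, a) = 1/2 (r(C, a) = (1/2)*1 = 1/2)
N(G) = 1/4 (N(G) = (G/4)/G = 1/4)
g(u) = 37/8 (g(u) = (9 + 1/4)/2 = (1/2)*(37/4) = 37/8)
1/(-62274 + g(-282)) = 1/(-62274 + 37/8) = 1/(-498155/8) = -8/498155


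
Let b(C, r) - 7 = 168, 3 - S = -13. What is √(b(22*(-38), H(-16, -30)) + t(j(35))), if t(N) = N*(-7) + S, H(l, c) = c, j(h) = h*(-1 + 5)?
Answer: I*√789 ≈ 28.089*I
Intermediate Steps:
j(h) = 4*h (j(h) = h*4 = 4*h)
S = 16 (S = 3 - 1*(-13) = 3 + 13 = 16)
b(C, r) = 175 (b(C, r) = 7 + 168 = 175)
t(N) = 16 - 7*N (t(N) = N*(-7) + 16 = -7*N + 16 = 16 - 7*N)
√(b(22*(-38), H(-16, -30)) + t(j(35))) = √(175 + (16 - 28*35)) = √(175 + (16 - 7*140)) = √(175 + (16 - 980)) = √(175 - 964) = √(-789) = I*√789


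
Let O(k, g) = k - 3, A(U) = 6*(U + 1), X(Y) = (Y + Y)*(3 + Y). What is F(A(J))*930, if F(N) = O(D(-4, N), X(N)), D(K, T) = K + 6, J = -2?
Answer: -930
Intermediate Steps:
X(Y) = 2*Y*(3 + Y) (X(Y) = (2*Y)*(3 + Y) = 2*Y*(3 + Y))
A(U) = 6 + 6*U (A(U) = 6*(1 + U) = 6 + 6*U)
D(K, T) = 6 + K
O(k, g) = -3 + k
F(N) = -1 (F(N) = -3 + (6 - 4) = -3 + 2 = -1)
F(A(J))*930 = -1*930 = -930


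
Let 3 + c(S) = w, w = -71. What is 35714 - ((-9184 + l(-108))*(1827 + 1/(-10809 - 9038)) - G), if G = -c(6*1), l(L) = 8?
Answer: 333436338804/19847 ≈ 1.6800e+7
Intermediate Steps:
c(S) = -74 (c(S) = -3 - 71 = -74)
G = 74 (G = -1*(-74) = 74)
35714 - ((-9184 + l(-108))*(1827 + 1/(-10809 - 9038)) - G) = 35714 - ((-9184 + 8)*(1827 + 1/(-10809 - 9038)) - 1*74) = 35714 - (-9176*(1827 + 1/(-19847)) - 74) = 35714 - (-9176*(1827 - 1/19847) - 74) = 35714 - (-9176*36260468/19847 - 74) = 35714 - (-332726054368/19847 - 74) = 35714 - 1*(-332727523046/19847) = 35714 + 332727523046/19847 = 333436338804/19847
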